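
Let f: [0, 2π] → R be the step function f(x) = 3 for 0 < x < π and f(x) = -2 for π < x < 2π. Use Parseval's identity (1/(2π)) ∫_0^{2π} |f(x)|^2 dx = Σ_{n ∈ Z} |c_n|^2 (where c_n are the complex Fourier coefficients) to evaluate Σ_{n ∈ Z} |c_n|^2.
Σ |c_n|^2 = 13/2

Parseval equates the L^2 energy of f (normalised by 1/(2π)) with the ℓ^2 sum of its Fourier coefficients: (1/(2π)) ∫_0^{2π} |f|^2 = Σ |c_n|^2.
Compute the left side: (1/(2π)) [∫_0^π 3^2 dx + ∫_π^{2π} (-2)^2 dx] = (1/(2π)) · (9π + 4π) = (9 + 4)/2 = 13/2.
So Σ_{n ∈ Z} |c_n|^2 = 13/2.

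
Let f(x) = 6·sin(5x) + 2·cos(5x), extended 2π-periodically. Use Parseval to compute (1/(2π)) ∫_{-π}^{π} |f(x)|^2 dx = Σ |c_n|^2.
Σ |c_n|^2 = 20

Expand |f|^2 and use orthogonality of {sin(nx), cos(mx)} on [-π, π]:
  ∫_{-π}^{π} sin(nx)^2 dx = π, ∫ cos(mx)^2 dx = π, and cross terms integrate to 0.
So ∫_{-π}^{π} f(x)^2 dx = 6^2 · π + 2^2 · π = (36 + 4)π.
Divide by 2π: (36 + 4)/2 = 20.
By Parseval, this equals Σ |c_n|^2.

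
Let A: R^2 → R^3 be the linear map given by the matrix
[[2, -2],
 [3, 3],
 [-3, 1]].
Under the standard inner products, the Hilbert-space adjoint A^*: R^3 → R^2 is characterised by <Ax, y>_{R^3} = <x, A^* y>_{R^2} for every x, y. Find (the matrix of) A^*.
A^* = A^T =
[[2, 3, -3],
 [-2, 3, 1]]

For real matrices with standard dot products, the defining identity <Ax, y> = <x, A^* y> gives (Ax)^T y = x^T (A^*) y, i.e. x^T A^T y = x^T (A^*) y. Since this holds for all x, y, we must have A^* = A^T. Therefore
A^* =
[[2, 3, -3],
 [-2, 3, 1]].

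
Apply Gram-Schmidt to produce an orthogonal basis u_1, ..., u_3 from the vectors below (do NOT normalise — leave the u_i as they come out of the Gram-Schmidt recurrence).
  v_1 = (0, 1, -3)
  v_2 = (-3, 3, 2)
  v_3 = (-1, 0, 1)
Orthogonal basis:
  u_1 = (0, 1, -3)
  u_2 = (-3, 33/10, 11/10)
  u_3 = (-88/211, -72/211, -24/211)

Apply the Gram-Schmidt recurrence
  u_1 = v_1
  u_i = v_i − Σ_{j<i} ((v_i · u_j) / (u_j · u_j)) · u_j.

Step by step this gives:
  u_1 = (0, 1, -3)
  u_2 = (-3, 33/10, 11/10)
  u_3 = (-88/211, -72/211, -24/211)

Orthogonality check:
  u_2 · u_1 = 0 (should be 0)
  u_3 · u_1 = 0 (should be 0)
  u_3 · u_2 = 0 (should be 0)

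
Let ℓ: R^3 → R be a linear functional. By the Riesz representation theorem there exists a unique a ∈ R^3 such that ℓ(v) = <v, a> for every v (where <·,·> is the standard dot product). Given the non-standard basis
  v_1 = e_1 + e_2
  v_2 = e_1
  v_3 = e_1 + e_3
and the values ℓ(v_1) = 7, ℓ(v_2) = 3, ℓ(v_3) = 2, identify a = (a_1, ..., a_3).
a = (3, 4, -1)

Write a = (a_1, ..., a_3) in the standard basis. For each basis vector v_i, ℓ(v_i) = <v_i, a> is a linear equation in the a_j's. Collect the n equations into a matrix system V a = ℓ, where row i of V is v_i (expressed in the standard basis). Since V is invertible (lower-triangular with 1s on the diagonal, up to permutation), solve by back-substitution:
  V =
[[1, 1, 0],
 [1, 0, 0],
 [1, 0, 1]]
  V a = (7, 3, 2)
Solving gives a = (3, 4, -1).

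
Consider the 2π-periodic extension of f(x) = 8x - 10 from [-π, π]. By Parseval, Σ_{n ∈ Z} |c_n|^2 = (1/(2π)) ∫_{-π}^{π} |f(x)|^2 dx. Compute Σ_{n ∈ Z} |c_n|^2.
Σ |c_n|^2 = 64π^2/3 + 100

Expand and integrate term by term over [-π, π]:
  ∫ (8x)^2 dx = 64·(2π^3/3); ∫ 2·8·(-10)·x dx = 0 (odd integrand); ∫ (-10)^2 dx = 100·2π.
So (1/(2π)) ∫_{-π}^{π} (8x - 10)^2 dx = 64π^2/3 + 100 = 64π^2/3 + 100.
Parseval ⇒ Σ |c_n|^2 = 64π^2/3 + 100.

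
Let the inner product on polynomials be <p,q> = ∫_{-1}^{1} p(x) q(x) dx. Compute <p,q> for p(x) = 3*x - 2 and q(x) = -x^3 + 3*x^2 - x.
<p,q> = -36/5

Expand the product: p(x)·q(x) = -3*x^4 + 11*x^3 - 9*x^2 + 2*x.
∫_{-1}^{1} of each monomial x^k gives [2/(k+1) if k even, 0 if k odd]. Integrating term-by-term (or equivalently evaluating the antiderivative F(x) = -3*x^5/5 + 11*x^4/4 - 3*x^3 + x^2 at the endpoints):
  F(1) − F(−1) = 3/20 − (147/20) = -36/5.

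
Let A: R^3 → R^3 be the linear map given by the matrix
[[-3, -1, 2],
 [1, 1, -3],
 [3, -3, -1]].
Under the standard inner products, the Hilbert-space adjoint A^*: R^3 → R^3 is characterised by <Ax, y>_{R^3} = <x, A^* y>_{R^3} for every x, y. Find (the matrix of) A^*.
A^* = A^T =
[[-3, 1, 3],
 [-1, 1, -3],
 [2, -3, -1]]

For real matrices with standard dot products, the defining identity <Ax, y> = <x, A^* y> gives (Ax)^T y = x^T (A^*) y, i.e. x^T A^T y = x^T (A^*) y. Since this holds for all x, y, we must have A^* = A^T. Therefore
A^* =
[[-3, 1, 3],
 [-1, 1, -3],
 [2, -3, -1]].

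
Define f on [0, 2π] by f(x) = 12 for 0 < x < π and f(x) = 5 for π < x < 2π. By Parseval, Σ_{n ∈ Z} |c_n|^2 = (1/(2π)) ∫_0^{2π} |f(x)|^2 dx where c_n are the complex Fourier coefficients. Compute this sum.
Σ |c_n|^2 = 169/2

Parseval equates the L^2 energy of f (normalised by 1/(2π)) with the ℓ^2 sum of its Fourier coefficients: (1/(2π)) ∫_0^{2π} |f|^2 = Σ |c_n|^2.
Compute the left side: (1/(2π)) [∫_0^π 12^2 dx + ∫_π^{2π} 5^2 dx] = (1/(2π)) · (144π + 25π) = (144 + 25)/2 = 169/2.
So Σ_{n ∈ Z} |c_n|^2 = 169/2.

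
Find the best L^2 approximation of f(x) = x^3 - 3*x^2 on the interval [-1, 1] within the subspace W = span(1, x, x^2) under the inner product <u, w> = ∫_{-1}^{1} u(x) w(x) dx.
g(x) = -3*x^2 + 3*x/5

The best approximation g ∈ W is the orthogonal projection of f onto W. Writing g = a_0 + a_1 x + a_2 x^2, the coefficients solve the normal equations G · a = b where
  G_{ij} = <φ_i, φ_j> and b_i = <f, φ_i>, with φ_0 = 1, φ_1 = x, φ_2 = x^2.
G =
  [2, 0, 2/3]
  [0, 2/3, 0]
  [2/3, 0, 2/5],
b = (-2, 2/5, -6/5).
Solving gives a_0 = 0, a_1 = 3/5, a_2 = -3, so
  g(x) = -3*x^2 + 3*x/5.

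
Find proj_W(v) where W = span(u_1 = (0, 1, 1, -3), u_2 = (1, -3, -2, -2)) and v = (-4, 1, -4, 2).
proj_W(v) = (-24/197, -87/197, -111/197, 525/197)

Set up U = [u_1 | ... | u_2] ∈ R^(4×2). The projector onto W = col(U) is P = U (U^T U)^(-1) U^T.
Compute U^T U =
  [11, 1]
  [1, 18],
and U^T v = (-9, -3).
Solve U^T U · c = U^T v for the coefficients: c = (-159/197, -24/197). The projection is proj_W(v) = U c.
Check: (v - proj_W(v)) · u_1 = 0  (should be 0).
Check: (v - proj_W(v)) · u_2 = 0  (should be 0).
Result: proj_W(v) = (-24/197, -87/197, -111/197, 525/197).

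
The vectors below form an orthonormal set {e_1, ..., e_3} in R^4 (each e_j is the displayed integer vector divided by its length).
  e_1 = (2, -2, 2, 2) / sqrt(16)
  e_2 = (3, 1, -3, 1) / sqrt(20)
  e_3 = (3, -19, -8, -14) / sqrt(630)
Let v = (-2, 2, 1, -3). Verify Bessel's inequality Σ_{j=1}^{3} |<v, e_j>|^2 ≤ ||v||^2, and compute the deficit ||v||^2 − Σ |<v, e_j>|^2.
Σ |<v, e_j>|^2 = 892/63; ||v||^2 = 18; deficit = 242/63

Write each e_j = u_j / sqrt(<u_j, u_j>) where u_j is the displayed integer vector. Then <v, e_j> = <v, u_j> / sqrt(<u_j, u_j>), so |<v, e_j>|^2 = <v, u_j>^2 / <u_j, u_j>.
Coefficients: <v, e_1> = -12/sqrt(16), <v, e_2> = -10/sqrt(20), <v, e_3> = -10/sqrt(630).
Square and sum: Σ |<v, e_j>|^2 = 892/63.
Compute ||v||^2 = v·v = 18.
Deficit = 18 − 892/63 = 242/63 ≥ 0, confirming Bessel's inequality. (The deficit equals ||v − Σ <v,e_j> e_j||^2, the squared distance from v to span{e_j}.)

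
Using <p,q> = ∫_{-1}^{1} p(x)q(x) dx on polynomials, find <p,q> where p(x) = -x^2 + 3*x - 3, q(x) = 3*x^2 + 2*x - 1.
<p,q> = 52/15

Expand the product: p(x)·q(x) = -3*x^4 + 7*x^3 - 2*x^2 - 9*x + 3.
∫_{-1}^{1} of each monomial x^k gives [2/(k+1) if k even, 0 if k odd]. Integrating term-by-term (or equivalently evaluating the antiderivative F(x) = -3*x^5/5 + 7*x^4/4 - 2*x^3/3 - 9*x^2/2 + 3*x at the endpoints):
  F(1) − F(−1) = -61/60 − (-269/60) = 52/15.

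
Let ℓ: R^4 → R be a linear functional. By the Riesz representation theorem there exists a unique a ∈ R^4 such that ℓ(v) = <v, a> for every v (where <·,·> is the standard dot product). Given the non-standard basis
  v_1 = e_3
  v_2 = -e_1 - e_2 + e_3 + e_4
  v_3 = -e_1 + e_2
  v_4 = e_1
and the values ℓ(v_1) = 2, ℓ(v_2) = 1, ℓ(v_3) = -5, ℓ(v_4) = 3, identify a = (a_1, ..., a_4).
a = (3, -2, 2, 0)

Write a = (a_1, ..., a_4) in the standard basis. For each basis vector v_i, ℓ(v_i) = <v_i, a> is a linear equation in the a_j's. Collect the n equations into a matrix system V a = ℓ, where row i of V is v_i (expressed in the standard basis). Since V is invertible (lower-triangular with 1s on the diagonal, up to permutation), solve by back-substitution:
  V =
[[0, 0, 1, 0],
 [-1, -1, 1, 1],
 [-1, 1, 0, 0],
 [1, 0, 0, 0]]
  V a = (2, 1, -5, 3)
Solving gives a = (3, -2, 2, 0).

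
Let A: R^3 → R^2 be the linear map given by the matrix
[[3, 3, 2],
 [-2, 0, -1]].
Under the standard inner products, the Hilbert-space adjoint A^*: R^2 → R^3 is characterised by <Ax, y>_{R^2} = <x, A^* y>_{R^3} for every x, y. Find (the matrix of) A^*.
A^* = A^T =
[[3, -2],
 [3, 0],
 [2, -1]]

For real matrices with standard dot products, the defining identity <Ax, y> = <x, A^* y> gives (Ax)^T y = x^T (A^*) y, i.e. x^T A^T y = x^T (A^*) y. Since this holds for all x, y, we must have A^* = A^T. Therefore
A^* =
[[3, -2],
 [3, 0],
 [2, -1]].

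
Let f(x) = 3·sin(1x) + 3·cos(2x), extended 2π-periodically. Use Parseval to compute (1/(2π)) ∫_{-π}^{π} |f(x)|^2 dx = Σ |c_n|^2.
Σ |c_n|^2 = 9

Expand |f|^2 and use orthogonality of {sin(nx), cos(mx)} on [-π, π]:
  ∫_{-π}^{π} sin(nx)^2 dx = π, ∫ cos(mx)^2 dx = π, and cross terms integrate to 0.
So ∫_{-π}^{π} f(x)^2 dx = 3^2 · π + 3^2 · π = (9 + 9)π.
Divide by 2π: (9 + 9)/2 = 9.
By Parseval, this equals Σ |c_n|^2.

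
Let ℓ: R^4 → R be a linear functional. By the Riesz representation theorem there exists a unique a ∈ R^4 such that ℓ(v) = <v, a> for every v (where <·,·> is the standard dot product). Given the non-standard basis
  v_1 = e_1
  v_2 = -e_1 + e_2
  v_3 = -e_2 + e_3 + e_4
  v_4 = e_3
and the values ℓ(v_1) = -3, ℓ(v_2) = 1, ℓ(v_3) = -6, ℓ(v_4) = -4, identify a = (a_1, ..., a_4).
a = (-3, -2, -4, -4)

Write a = (a_1, ..., a_4) in the standard basis. For each basis vector v_i, ℓ(v_i) = <v_i, a> is a linear equation in the a_j's. Collect the n equations into a matrix system V a = ℓ, where row i of V is v_i (expressed in the standard basis). Since V is invertible (lower-triangular with 1s on the diagonal, up to permutation), solve by back-substitution:
  V =
[[1, 0, 0, 0],
 [-1, 1, 0, 0],
 [0, -1, 1, 1],
 [0, 0, 1, 0]]
  V a = (-3, 1, -6, -4)
Solving gives a = (-3, -2, -4, -4).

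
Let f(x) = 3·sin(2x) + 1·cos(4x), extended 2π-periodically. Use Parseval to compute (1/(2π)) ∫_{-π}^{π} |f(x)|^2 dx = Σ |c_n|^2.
Σ |c_n|^2 = 5

Expand |f|^2 and use orthogonality of {sin(nx), cos(mx)} on [-π, π]:
  ∫_{-π}^{π} sin(nx)^2 dx = π, ∫ cos(mx)^2 dx = π, and cross terms integrate to 0.
So ∫_{-π}^{π} f(x)^2 dx = 3^2 · π + 1^2 · π = (9 + 1)π.
Divide by 2π: (9 + 1)/2 = 5.
By Parseval, this equals Σ |c_n|^2.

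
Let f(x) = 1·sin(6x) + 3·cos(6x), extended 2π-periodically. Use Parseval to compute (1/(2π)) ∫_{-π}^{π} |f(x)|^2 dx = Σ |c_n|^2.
Σ |c_n|^2 = 5

Expand |f|^2 and use orthogonality of {sin(nx), cos(mx)} on [-π, π]:
  ∫_{-π}^{π} sin(nx)^2 dx = π, ∫ cos(mx)^2 dx = π, and cross terms integrate to 0.
So ∫_{-π}^{π} f(x)^2 dx = 1^2 · π + 3^2 · π = (1 + 9)π.
Divide by 2π: (1 + 9)/2 = 5.
By Parseval, this equals Σ |c_n|^2.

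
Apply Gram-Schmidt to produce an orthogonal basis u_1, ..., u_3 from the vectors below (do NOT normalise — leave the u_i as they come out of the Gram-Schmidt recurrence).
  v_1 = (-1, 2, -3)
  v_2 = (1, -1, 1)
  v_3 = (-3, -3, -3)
Orthogonal basis:
  u_1 = (-1, 2, -3)
  u_2 = (4/7, -1/7, -2/7)
  u_3 = (-2, -4, -2)

Apply the Gram-Schmidt recurrence
  u_1 = v_1
  u_i = v_i − Σ_{j<i} ((v_i · u_j) / (u_j · u_j)) · u_j.

Step by step this gives:
  u_1 = (-1, 2, -3)
  u_2 = (4/7, -1/7, -2/7)
  u_3 = (-2, -4, -2)

Orthogonality check:
  u_2 · u_1 = 0 (should be 0)
  u_3 · u_1 = 0 (should be 0)
  u_3 · u_2 = 0 (should be 0)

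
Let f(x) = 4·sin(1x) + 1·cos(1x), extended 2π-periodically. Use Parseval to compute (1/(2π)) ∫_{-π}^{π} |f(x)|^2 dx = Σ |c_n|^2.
Σ |c_n|^2 = 17/2

Expand |f|^2 and use orthogonality of {sin(nx), cos(mx)} on [-π, π]:
  ∫_{-π}^{π} sin(nx)^2 dx = π, ∫ cos(mx)^2 dx = π, and cross terms integrate to 0.
So ∫_{-π}^{π} f(x)^2 dx = 4^2 · π + 1^2 · π = (16 + 1)π.
Divide by 2π: (16 + 1)/2 = 17/2.
By Parseval, this equals Σ |c_n|^2.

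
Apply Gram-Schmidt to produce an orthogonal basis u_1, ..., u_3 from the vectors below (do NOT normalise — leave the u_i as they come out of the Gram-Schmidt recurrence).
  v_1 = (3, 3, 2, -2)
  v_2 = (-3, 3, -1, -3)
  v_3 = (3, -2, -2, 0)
Orthogonal basis:
  u_1 = (3, 3, 2, -2)
  u_2 = (-45/13, 33/13, -17/13, -35/13)
  u_3 = (531/356, -247/356, -903/356, -477/356)

Apply the Gram-Schmidt recurrence
  u_1 = v_1
  u_i = v_i − Σ_{j<i} ((v_i · u_j) / (u_j · u_j)) · u_j.

Step by step this gives:
  u_1 = (3, 3, 2, -2)
  u_2 = (-45/13, 33/13, -17/13, -35/13)
  u_3 = (531/356, -247/356, -903/356, -477/356)

Orthogonality check:
  u_2 · u_1 = 0 (should be 0)
  u_3 · u_1 = 0 (should be 0)
  u_3 · u_2 = 0 (should be 0)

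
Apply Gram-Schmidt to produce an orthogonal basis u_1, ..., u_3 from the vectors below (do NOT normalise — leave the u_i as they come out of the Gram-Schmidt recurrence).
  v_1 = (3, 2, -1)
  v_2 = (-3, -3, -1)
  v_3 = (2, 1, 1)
Orthogonal basis:
  u_1 = (3, 2, -1)
  u_2 = (0, -1, -2)
  u_3 = (1/2, -3/5, 3/10)

Apply the Gram-Schmidt recurrence
  u_1 = v_1
  u_i = v_i − Σ_{j<i} ((v_i · u_j) / (u_j · u_j)) · u_j.

Step by step this gives:
  u_1 = (3, 2, -1)
  u_2 = (0, -1, -2)
  u_3 = (1/2, -3/5, 3/10)

Orthogonality check:
  u_2 · u_1 = 0 (should be 0)
  u_3 · u_1 = 0 (should be 0)
  u_3 · u_2 = 0 (should be 0)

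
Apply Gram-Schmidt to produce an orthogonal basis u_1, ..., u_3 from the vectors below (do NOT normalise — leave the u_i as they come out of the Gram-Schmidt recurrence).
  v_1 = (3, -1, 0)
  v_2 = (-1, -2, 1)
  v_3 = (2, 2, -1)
Orthogonal basis:
  u_1 = (3, -1, 0)
  u_2 = (-7/10, -21/10, 1)
  u_3 = (1/59, 3/59, 7/59)

Apply the Gram-Schmidt recurrence
  u_1 = v_1
  u_i = v_i − Σ_{j<i} ((v_i · u_j) / (u_j · u_j)) · u_j.

Step by step this gives:
  u_1 = (3, -1, 0)
  u_2 = (-7/10, -21/10, 1)
  u_3 = (1/59, 3/59, 7/59)

Orthogonality check:
  u_2 · u_1 = 0 (should be 0)
  u_3 · u_1 = 0 (should be 0)
  u_3 · u_2 = 0 (should be 0)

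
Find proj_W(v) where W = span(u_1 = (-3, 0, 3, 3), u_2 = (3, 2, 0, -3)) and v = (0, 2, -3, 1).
proj_W(v) = (11/30, -3/5, -19/15, -11/30)

Set up U = [u_1 | ... | u_2] ∈ R^(4×2). The projector onto W = col(U) is P = U (U^T U)^(-1) U^T.
Compute U^T U =
  [27, -18]
  [-18, 22],
and U^T v = (-6, 1).
Solve U^T U · c = U^T v for the coefficients: c = (-19/45, -3/10). The projection is proj_W(v) = U c.
Check: (v - proj_W(v)) · u_1 = 0  (should be 0).
Check: (v - proj_W(v)) · u_2 = 0  (should be 0).
Result: proj_W(v) = (11/30, -3/5, -19/15, -11/30).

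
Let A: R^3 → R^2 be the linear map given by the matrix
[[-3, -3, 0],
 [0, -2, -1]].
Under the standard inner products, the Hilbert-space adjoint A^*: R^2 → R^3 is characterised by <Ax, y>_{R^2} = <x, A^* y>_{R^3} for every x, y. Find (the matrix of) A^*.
A^* = A^T =
[[-3, 0],
 [-3, -2],
 [0, -1]]

For real matrices with standard dot products, the defining identity <Ax, y> = <x, A^* y> gives (Ax)^T y = x^T (A^*) y, i.e. x^T A^T y = x^T (A^*) y. Since this holds for all x, y, we must have A^* = A^T. Therefore
A^* =
[[-3, 0],
 [-3, -2],
 [0, -1]].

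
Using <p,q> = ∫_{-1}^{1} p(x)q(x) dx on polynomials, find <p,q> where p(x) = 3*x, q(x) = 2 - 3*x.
<p,q> = -6

Expand the product: p(x)·q(x) = -9*x^2 + 6*x.
∫_{-1}^{1} of each monomial x^k gives [2/(k+1) if k even, 0 if k odd]. Integrating term-by-term (or equivalently evaluating the antiderivative F(x) = -3*x^3 + 3*x^2 at the endpoints):
  F(1) − F(−1) = 0 − (6) = -6.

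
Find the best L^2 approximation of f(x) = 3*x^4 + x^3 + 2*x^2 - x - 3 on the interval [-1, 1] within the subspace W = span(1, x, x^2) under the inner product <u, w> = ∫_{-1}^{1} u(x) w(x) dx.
g(x) = 32*x^2/7 - 2*x/5 - 114/35

The best approximation g ∈ W is the orthogonal projection of f onto W. Writing g = a_0 + a_1 x + a_2 x^2, the coefficients solve the normal equations G · a = b where
  G_{ij} = <φ_i, φ_j> and b_i = <f, φ_i>, with φ_0 = 1, φ_1 = x, φ_2 = x^2.
G =
  [2, 0, 2/3]
  [0, 2/3, 0]
  [2/3, 0, 2/5],
b = (-52/15, -4/15, -12/35).
Solving gives a_0 = -114/35, a_1 = -2/5, a_2 = 32/7, so
  g(x) = 32*x^2/7 - 2*x/5 - 114/35.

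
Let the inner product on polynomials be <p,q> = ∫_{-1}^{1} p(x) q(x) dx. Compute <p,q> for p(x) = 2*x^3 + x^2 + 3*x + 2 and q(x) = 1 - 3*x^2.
<p,q> = -8/15

Expand the product: p(x)·q(x) = -6*x^5 - 3*x^4 - 7*x^3 - 5*x^2 + 3*x + 2.
∫_{-1}^{1} of each monomial x^k gives [2/(k+1) if k even, 0 if k odd]. Integrating term-by-term (or equivalently evaluating the antiderivative F(x) = -x^6 - 3*x^5/5 - 7*x^4/4 - 5*x^3/3 + 3*x^2/2 + 2*x at the endpoints):
  F(1) − F(−1) = -91/60 − (-59/60) = -8/15.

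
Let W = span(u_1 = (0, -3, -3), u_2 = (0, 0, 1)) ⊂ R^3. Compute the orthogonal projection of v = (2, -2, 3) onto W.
proj_W(v) = (0, -2, 3)

Set up U = [u_1 | ... | u_2] ∈ R^(3×2). The projector onto W = col(U) is P = U (U^T U)^(-1) U^T.
Compute U^T U =
  [18, -3]
  [-3, 1],
and U^T v = (-3, 3).
Solve U^T U · c = U^T v for the coefficients: c = (2/3, 5). The projection is proj_W(v) = U c.
Check: (v - proj_W(v)) · u_1 = 0  (should be 0).
Check: (v - proj_W(v)) · u_2 = 0  (should be 0).
Result: proj_W(v) = (0, -2, 3).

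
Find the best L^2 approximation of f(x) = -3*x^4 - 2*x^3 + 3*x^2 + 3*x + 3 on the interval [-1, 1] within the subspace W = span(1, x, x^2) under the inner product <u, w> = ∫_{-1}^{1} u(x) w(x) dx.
g(x) = 3*x^2/7 + 9*x/5 + 114/35

The best approximation g ∈ W is the orthogonal projection of f onto W. Writing g = a_0 + a_1 x + a_2 x^2, the coefficients solve the normal equations G · a = b where
  G_{ij} = <φ_i, φ_j> and b_i = <f, φ_i>, with φ_0 = 1, φ_1 = x, φ_2 = x^2.
G =
  [2, 0, 2/3]
  [0, 2/3, 0]
  [2/3, 0, 2/5],
b = (34/5, 6/5, 82/35).
Solving gives a_0 = 114/35, a_1 = 9/5, a_2 = 3/7, so
  g(x) = 3*x^2/7 + 9*x/5 + 114/35.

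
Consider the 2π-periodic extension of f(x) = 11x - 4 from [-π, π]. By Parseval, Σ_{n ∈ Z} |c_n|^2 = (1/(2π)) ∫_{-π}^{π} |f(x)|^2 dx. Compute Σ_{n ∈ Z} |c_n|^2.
Σ |c_n|^2 = 121π^2/3 + 16

Expand and integrate term by term over [-π, π]:
  ∫ (11x)^2 dx = 121·(2π^3/3); ∫ 2·11·(-4)·x dx = 0 (odd integrand); ∫ (-4)^2 dx = 16·2π.
So (1/(2π)) ∫_{-π}^{π} (11x - 4)^2 dx = 121π^2/3 + 16 = 121π^2/3 + 16.
Parseval ⇒ Σ |c_n|^2 = 121π^2/3 + 16.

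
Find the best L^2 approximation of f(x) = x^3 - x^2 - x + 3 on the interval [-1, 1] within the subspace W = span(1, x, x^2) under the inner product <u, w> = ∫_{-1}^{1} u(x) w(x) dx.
g(x) = -x^2 - 2*x/5 + 3

The best approximation g ∈ W is the orthogonal projection of f onto W. Writing g = a_0 + a_1 x + a_2 x^2, the coefficients solve the normal equations G · a = b where
  G_{ij} = <φ_i, φ_j> and b_i = <f, φ_i>, with φ_0 = 1, φ_1 = x, φ_2 = x^2.
G =
  [2, 0, 2/3]
  [0, 2/3, 0]
  [2/3, 0, 2/5],
b = (16/3, -4/15, 8/5).
Solving gives a_0 = 3, a_1 = -2/5, a_2 = -1, so
  g(x) = -x^2 - 2*x/5 + 3.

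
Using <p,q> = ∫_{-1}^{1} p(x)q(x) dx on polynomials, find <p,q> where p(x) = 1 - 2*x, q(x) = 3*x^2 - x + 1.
<p,q> = 16/3

Expand the product: p(x)·q(x) = -6*x^3 + 5*x^2 - 3*x + 1.
∫_{-1}^{1} of each monomial x^k gives [2/(k+1) if k even, 0 if k odd]. Integrating term-by-term (or equivalently evaluating the antiderivative F(x) = -3*x^4/2 + 5*x^3/3 - 3*x^2/2 + x at the endpoints):
  F(1) − F(−1) = -1/3 − (-17/3) = 16/3.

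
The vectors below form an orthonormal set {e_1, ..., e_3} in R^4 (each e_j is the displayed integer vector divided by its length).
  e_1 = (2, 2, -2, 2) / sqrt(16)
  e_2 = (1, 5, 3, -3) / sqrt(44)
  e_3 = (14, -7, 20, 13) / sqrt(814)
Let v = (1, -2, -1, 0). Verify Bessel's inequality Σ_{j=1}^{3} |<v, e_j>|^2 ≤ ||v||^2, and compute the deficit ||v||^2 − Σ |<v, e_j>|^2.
Σ |<v, e_j>|^2 = 124/37; ||v||^2 = 6; deficit = 98/37

Write each e_j = u_j / sqrt(<u_j, u_j>) where u_j is the displayed integer vector. Then <v, e_j> = <v, u_j> / sqrt(<u_j, u_j>), so |<v, e_j>|^2 = <v, u_j>^2 / <u_j, u_j>.
Coefficients: <v, e_1> = 0/sqrt(16), <v, e_2> = -12/sqrt(44), <v, e_3> = 8/sqrt(814).
Square and sum: Σ |<v, e_j>|^2 = 124/37.
Compute ||v||^2 = v·v = 6.
Deficit = 6 − 124/37 = 98/37 ≥ 0, confirming Bessel's inequality. (The deficit equals ||v − Σ <v,e_j> e_j||^2, the squared distance from v to span{e_j}.)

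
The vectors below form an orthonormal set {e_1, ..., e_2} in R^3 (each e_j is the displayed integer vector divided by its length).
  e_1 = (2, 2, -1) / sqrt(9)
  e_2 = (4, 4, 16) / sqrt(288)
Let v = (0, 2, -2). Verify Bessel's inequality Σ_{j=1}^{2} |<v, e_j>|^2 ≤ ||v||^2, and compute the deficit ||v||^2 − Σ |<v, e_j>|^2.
Σ |<v, e_j>|^2 = 6; ||v||^2 = 8; deficit = 2

Write each e_j = u_j / sqrt(<u_j, u_j>) where u_j is the displayed integer vector. Then <v, e_j> = <v, u_j> / sqrt(<u_j, u_j>), so |<v, e_j>|^2 = <v, u_j>^2 / <u_j, u_j>.
Coefficients: <v, e_1> = 6/sqrt(9), <v, e_2> = -24/sqrt(288).
Square and sum: Σ |<v, e_j>|^2 = 6.
Compute ||v||^2 = v·v = 8.
Deficit = 8 − 6 = 2 ≥ 0, confirming Bessel's inequality. (The deficit equals ||v − Σ <v,e_j> e_j||^2, the squared distance from v to span{e_j}.)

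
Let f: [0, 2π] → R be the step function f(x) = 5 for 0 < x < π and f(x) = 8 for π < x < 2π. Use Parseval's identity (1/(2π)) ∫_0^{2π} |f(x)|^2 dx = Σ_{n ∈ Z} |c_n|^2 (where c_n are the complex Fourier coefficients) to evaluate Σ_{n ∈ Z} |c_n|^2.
Σ |c_n|^2 = 89/2

Parseval equates the L^2 energy of f (normalised by 1/(2π)) with the ℓ^2 sum of its Fourier coefficients: (1/(2π)) ∫_0^{2π} |f|^2 = Σ |c_n|^2.
Compute the left side: (1/(2π)) [∫_0^π 5^2 dx + ∫_π^{2π} 8^2 dx] = (1/(2π)) · (25π + 64π) = (25 + 64)/2 = 89/2.
So Σ_{n ∈ Z} |c_n|^2 = 89/2.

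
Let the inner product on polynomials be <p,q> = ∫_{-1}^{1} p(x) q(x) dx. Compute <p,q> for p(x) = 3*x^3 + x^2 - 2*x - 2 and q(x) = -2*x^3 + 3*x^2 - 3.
<p,q> = 248/35

Expand the product: p(x)·q(x) = -6*x^6 + 7*x^5 + 7*x^4 - 11*x^3 - 9*x^2 + 6*x + 6.
∫_{-1}^{1} of each monomial x^k gives [2/(k+1) if k even, 0 if k odd]. Integrating term-by-term (or equivalently evaluating the antiderivative F(x) = -6*x^7/7 + 7*x^6/6 + 7*x^5/5 - 11*x^4/4 - 3*x^3 + 3*x^2 + 6*x at the endpoints):
  F(1) − F(−1) = 2083/420 − (-893/420) = 248/35.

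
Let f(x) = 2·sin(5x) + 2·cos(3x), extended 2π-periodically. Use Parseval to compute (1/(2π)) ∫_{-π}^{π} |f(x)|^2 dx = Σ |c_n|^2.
Σ |c_n|^2 = 4

Expand |f|^2 and use orthogonality of {sin(nx), cos(mx)} on [-π, π]:
  ∫_{-π}^{π} sin(nx)^2 dx = π, ∫ cos(mx)^2 dx = π, and cross terms integrate to 0.
So ∫_{-π}^{π} f(x)^2 dx = 2^2 · π + 2^2 · π = (4 + 4)π.
Divide by 2π: (4 + 4)/2 = 4.
By Parseval, this equals Σ |c_n|^2.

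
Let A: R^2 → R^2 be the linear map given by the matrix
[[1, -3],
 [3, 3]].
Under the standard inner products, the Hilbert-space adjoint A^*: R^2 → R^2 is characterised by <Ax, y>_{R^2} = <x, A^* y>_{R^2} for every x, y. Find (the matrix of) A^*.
A^* = A^T =
[[1, 3],
 [-3, 3]]

For real matrices with standard dot products, the defining identity <Ax, y> = <x, A^* y> gives (Ax)^T y = x^T (A^*) y, i.e. x^T A^T y = x^T (A^*) y. Since this holds for all x, y, we must have A^* = A^T. Therefore
A^* =
[[1, 3],
 [-3, 3]].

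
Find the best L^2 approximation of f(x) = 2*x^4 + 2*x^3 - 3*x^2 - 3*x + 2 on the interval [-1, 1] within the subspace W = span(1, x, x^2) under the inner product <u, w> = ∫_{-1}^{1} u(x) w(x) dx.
g(x) = -9*x^2/7 - 9*x/5 + 64/35

The best approximation g ∈ W is the orthogonal projection of f onto W. Writing g = a_0 + a_1 x + a_2 x^2, the coefficients solve the normal equations G · a = b where
  G_{ij} = <φ_i, φ_j> and b_i = <f, φ_i>, with φ_0 = 1, φ_1 = x, φ_2 = x^2.
G =
  [2, 0, 2/3]
  [0, 2/3, 0]
  [2/3, 0, 2/5],
b = (14/5, -6/5, 74/105).
Solving gives a_0 = 64/35, a_1 = -9/5, a_2 = -9/7, so
  g(x) = -9*x^2/7 - 9*x/5 + 64/35.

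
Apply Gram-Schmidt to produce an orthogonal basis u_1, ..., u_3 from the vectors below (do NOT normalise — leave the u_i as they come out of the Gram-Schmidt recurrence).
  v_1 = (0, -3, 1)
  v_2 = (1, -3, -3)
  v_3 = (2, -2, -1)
Orthogonal basis:
  u_1 = (0, -3, 1)
  u_2 = (1, -6/5, -18/5)
  u_3 = (114/77, 19/154, 57/154)

Apply the Gram-Schmidt recurrence
  u_1 = v_1
  u_i = v_i − Σ_{j<i} ((v_i · u_j) / (u_j · u_j)) · u_j.

Step by step this gives:
  u_1 = (0, -3, 1)
  u_2 = (1, -6/5, -18/5)
  u_3 = (114/77, 19/154, 57/154)

Orthogonality check:
  u_2 · u_1 = 0 (should be 0)
  u_3 · u_1 = 0 (should be 0)
  u_3 · u_2 = 0 (should be 0)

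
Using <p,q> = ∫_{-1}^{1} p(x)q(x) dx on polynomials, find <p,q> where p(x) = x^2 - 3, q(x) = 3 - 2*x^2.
<p,q> = -64/5

Expand the product: p(x)·q(x) = -2*x^4 + 9*x^2 - 9.
∫_{-1}^{1} of each monomial x^k gives [2/(k+1) if k even, 0 if k odd]. Integrating term-by-term (or equivalently evaluating the antiderivative F(x) = -2*x^5/5 + 3*x^3 - 9*x at the endpoints):
  F(1) − F(−1) = -32/5 − (32/5) = -64/5.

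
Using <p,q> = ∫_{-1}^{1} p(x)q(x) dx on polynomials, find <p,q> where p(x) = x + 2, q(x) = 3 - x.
<p,q> = 34/3

Expand the product: p(x)·q(x) = -x^2 + x + 6.
∫_{-1}^{1} of each monomial x^k gives [2/(k+1) if k even, 0 if k odd]. Integrating term-by-term (or equivalently evaluating the antiderivative F(x) = -x^3/3 + x^2/2 + 6*x at the endpoints):
  F(1) − F(−1) = 37/6 − (-31/6) = 34/3.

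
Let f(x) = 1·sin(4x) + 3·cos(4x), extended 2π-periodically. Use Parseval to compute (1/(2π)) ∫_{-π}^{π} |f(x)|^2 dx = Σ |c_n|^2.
Σ |c_n|^2 = 5

Expand |f|^2 and use orthogonality of {sin(nx), cos(mx)} on [-π, π]:
  ∫_{-π}^{π} sin(nx)^2 dx = π, ∫ cos(mx)^2 dx = π, and cross terms integrate to 0.
So ∫_{-π}^{π} f(x)^2 dx = 1^2 · π + 3^2 · π = (1 + 9)π.
Divide by 2π: (1 + 9)/2 = 5.
By Parseval, this equals Σ |c_n|^2.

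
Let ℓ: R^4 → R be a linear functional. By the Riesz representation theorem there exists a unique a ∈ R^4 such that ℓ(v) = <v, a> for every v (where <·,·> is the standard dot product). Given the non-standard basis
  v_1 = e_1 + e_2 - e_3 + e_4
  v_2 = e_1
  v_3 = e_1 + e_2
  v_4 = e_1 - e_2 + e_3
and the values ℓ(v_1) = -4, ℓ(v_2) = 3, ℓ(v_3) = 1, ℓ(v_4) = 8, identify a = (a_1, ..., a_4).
a = (3, -2, 3, -2)

Write a = (a_1, ..., a_4) in the standard basis. For each basis vector v_i, ℓ(v_i) = <v_i, a> is a linear equation in the a_j's. Collect the n equations into a matrix system V a = ℓ, where row i of V is v_i (expressed in the standard basis). Since V is invertible (lower-triangular with 1s on the diagonal, up to permutation), solve by back-substitution:
  V =
[[1, 1, -1, 1],
 [1, 0, 0, 0],
 [1, 1, 0, 0],
 [1, -1, 1, 0]]
  V a = (-4, 3, 1, 8)
Solving gives a = (3, -2, 3, -2).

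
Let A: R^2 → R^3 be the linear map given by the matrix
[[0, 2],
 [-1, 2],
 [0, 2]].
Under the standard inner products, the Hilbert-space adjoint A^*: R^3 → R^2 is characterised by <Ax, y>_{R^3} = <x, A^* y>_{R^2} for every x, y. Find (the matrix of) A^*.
A^* = A^T =
[[0, -1, 0],
 [2, 2, 2]]

For real matrices with standard dot products, the defining identity <Ax, y> = <x, A^* y> gives (Ax)^T y = x^T (A^*) y, i.e. x^T A^T y = x^T (A^*) y. Since this holds for all x, y, we must have A^* = A^T. Therefore
A^* =
[[0, -1, 0],
 [2, 2, 2]].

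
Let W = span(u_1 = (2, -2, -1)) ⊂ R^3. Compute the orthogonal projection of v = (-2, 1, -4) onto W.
proj_W(v) = (-4/9, 4/9, 2/9)

Set up U = [u_1 | ... | u_1] ∈ R^(3×1). The projector onto W = col(U) is P = U (U^T U)^(-1) U^T.
Compute U^T U =
  [9],
and U^T v = (-2).
Solve U^T U · c = U^T v for the coefficients: c = (-2/9). The projection is proj_W(v) = U c.
Check: (v - proj_W(v)) · u_1 = 0  (should be 0).
Result: proj_W(v) = (-4/9, 4/9, 2/9).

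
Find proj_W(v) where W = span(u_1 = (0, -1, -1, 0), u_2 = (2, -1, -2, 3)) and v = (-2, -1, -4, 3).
proj_W(v) = (26/27, -61/27, -74/27, 13/9)

Set up U = [u_1 | ... | u_2] ∈ R^(4×2). The projector onto W = col(U) is P = U (U^T U)^(-1) U^T.
Compute U^T U =
  [2, 3]
  [3, 18],
and U^T v = (5, 14).
Solve U^T U · c = U^T v for the coefficients: c = (16/9, 13/27). The projection is proj_W(v) = U c.
Check: (v - proj_W(v)) · u_1 = 0  (should be 0).
Check: (v - proj_W(v)) · u_2 = 0  (should be 0).
Result: proj_W(v) = (26/27, -61/27, -74/27, 13/9).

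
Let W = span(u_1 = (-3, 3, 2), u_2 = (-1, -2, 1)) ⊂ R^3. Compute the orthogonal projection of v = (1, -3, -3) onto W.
proj_W(v) = (292/131, -370/131, -186/131)

Set up U = [u_1 | ... | u_2] ∈ R^(3×2). The projector onto W = col(U) is P = U (U^T U)^(-1) U^T.
Compute U^T U =
  [22, -1]
  [-1, 6],
and U^T v = (-18, 2).
Solve U^T U · c = U^T v for the coefficients: c = (-106/131, 26/131). The projection is proj_W(v) = U c.
Check: (v - proj_W(v)) · u_1 = 0  (should be 0).
Check: (v - proj_W(v)) · u_2 = 0  (should be 0).
Result: proj_W(v) = (292/131, -370/131, -186/131).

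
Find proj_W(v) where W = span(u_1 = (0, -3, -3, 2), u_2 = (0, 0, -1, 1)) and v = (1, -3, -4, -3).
proj_W(v) = (0, -75/19, -22/19, -3/19)

Set up U = [u_1 | ... | u_2] ∈ R^(4×2). The projector onto W = col(U) is P = U (U^T U)^(-1) U^T.
Compute U^T U =
  [22, 5]
  [5, 2],
and U^T v = (15, 1).
Solve U^T U · c = U^T v for the coefficients: c = (25/19, -53/19). The projection is proj_W(v) = U c.
Check: (v - proj_W(v)) · u_1 = 0  (should be 0).
Check: (v - proj_W(v)) · u_2 = 0  (should be 0).
Result: proj_W(v) = (0, -75/19, -22/19, -3/19).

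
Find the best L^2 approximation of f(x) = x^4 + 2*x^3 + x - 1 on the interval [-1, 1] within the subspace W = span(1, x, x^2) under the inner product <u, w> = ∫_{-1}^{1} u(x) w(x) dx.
g(x) = 6*x^2/7 + 11*x/5 - 38/35

The best approximation g ∈ W is the orthogonal projection of f onto W. Writing g = a_0 + a_1 x + a_2 x^2, the coefficients solve the normal equations G · a = b where
  G_{ij} = <φ_i, φ_j> and b_i = <f, φ_i>, with φ_0 = 1, φ_1 = x, φ_2 = x^2.
G =
  [2, 0, 2/3]
  [0, 2/3, 0]
  [2/3, 0, 2/5],
b = (-8/5, 22/15, -8/21).
Solving gives a_0 = -38/35, a_1 = 11/5, a_2 = 6/7, so
  g(x) = 6*x^2/7 + 11*x/5 - 38/35.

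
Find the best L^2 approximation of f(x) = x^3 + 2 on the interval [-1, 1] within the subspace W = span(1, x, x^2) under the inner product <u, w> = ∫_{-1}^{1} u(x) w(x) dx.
g(x) = 3*x/5 + 2

The best approximation g ∈ W is the orthogonal projection of f onto W. Writing g = a_0 + a_1 x + a_2 x^2, the coefficients solve the normal equations G · a = b where
  G_{ij} = <φ_i, φ_j> and b_i = <f, φ_i>, with φ_0 = 1, φ_1 = x, φ_2 = x^2.
G =
  [2, 0, 2/3]
  [0, 2/3, 0]
  [2/3, 0, 2/5],
b = (4, 2/5, 4/3).
Solving gives a_0 = 2, a_1 = 3/5, a_2 = 0, so
  g(x) = 3*x/5 + 2.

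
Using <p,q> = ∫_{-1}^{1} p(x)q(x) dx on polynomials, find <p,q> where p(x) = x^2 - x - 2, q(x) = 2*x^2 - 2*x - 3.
<p,q> = 142/15

Expand the product: p(x)·q(x) = 2*x^4 - 4*x^3 - 5*x^2 + 7*x + 6.
∫_{-1}^{1} of each monomial x^k gives [2/(k+1) if k even, 0 if k odd]. Integrating term-by-term (or equivalently evaluating the antiderivative F(x) = 2*x^5/5 - x^4 - 5*x^3/3 + 7*x^2/2 + 6*x at the endpoints):
  F(1) − F(−1) = 217/30 − (-67/30) = 142/15.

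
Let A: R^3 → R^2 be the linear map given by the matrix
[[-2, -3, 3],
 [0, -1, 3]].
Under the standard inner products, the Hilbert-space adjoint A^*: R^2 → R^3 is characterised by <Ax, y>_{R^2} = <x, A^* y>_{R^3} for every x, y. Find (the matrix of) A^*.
A^* = A^T =
[[-2, 0],
 [-3, -1],
 [3, 3]]

For real matrices with standard dot products, the defining identity <Ax, y> = <x, A^* y> gives (Ax)^T y = x^T (A^*) y, i.e. x^T A^T y = x^T (A^*) y. Since this holds for all x, y, we must have A^* = A^T. Therefore
A^* =
[[-2, 0],
 [-3, -1],
 [3, 3]].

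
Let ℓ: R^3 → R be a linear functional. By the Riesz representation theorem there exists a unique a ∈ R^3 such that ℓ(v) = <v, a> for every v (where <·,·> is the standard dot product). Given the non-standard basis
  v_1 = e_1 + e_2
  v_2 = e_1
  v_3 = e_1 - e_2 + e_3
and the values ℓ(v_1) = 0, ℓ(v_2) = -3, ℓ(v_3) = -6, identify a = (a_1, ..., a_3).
a = (-3, 3, 0)

Write a = (a_1, ..., a_3) in the standard basis. For each basis vector v_i, ℓ(v_i) = <v_i, a> is a linear equation in the a_j's. Collect the n equations into a matrix system V a = ℓ, where row i of V is v_i (expressed in the standard basis). Since V is invertible (lower-triangular with 1s on the diagonal, up to permutation), solve by back-substitution:
  V =
[[1, 1, 0],
 [1, 0, 0],
 [1, -1, 1]]
  V a = (0, -3, -6)
Solving gives a = (-3, 3, 0).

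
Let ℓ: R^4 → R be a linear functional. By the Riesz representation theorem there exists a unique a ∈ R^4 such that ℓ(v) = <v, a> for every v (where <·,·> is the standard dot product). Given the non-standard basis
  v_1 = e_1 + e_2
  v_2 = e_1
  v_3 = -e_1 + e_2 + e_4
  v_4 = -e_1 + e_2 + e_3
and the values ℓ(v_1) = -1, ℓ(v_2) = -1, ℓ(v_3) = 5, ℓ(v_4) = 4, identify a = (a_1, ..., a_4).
a = (-1, 0, 3, 4)

Write a = (a_1, ..., a_4) in the standard basis. For each basis vector v_i, ℓ(v_i) = <v_i, a> is a linear equation in the a_j's. Collect the n equations into a matrix system V a = ℓ, where row i of V is v_i (expressed in the standard basis). Since V is invertible (lower-triangular with 1s on the diagonal, up to permutation), solve by back-substitution:
  V =
[[1, 1, 0, 0],
 [1, 0, 0, 0],
 [-1, 1, 0, 1],
 [-1, 1, 1, 0]]
  V a = (-1, -1, 5, 4)
Solving gives a = (-1, 0, 3, 4).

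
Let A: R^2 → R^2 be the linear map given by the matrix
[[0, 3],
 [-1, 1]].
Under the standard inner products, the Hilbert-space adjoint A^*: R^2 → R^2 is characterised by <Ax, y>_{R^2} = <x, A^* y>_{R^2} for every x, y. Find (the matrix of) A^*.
A^* = A^T =
[[0, -1],
 [3, 1]]

For real matrices with standard dot products, the defining identity <Ax, y> = <x, A^* y> gives (Ax)^T y = x^T (A^*) y, i.e. x^T A^T y = x^T (A^*) y. Since this holds for all x, y, we must have A^* = A^T. Therefore
A^* =
[[0, -1],
 [3, 1]].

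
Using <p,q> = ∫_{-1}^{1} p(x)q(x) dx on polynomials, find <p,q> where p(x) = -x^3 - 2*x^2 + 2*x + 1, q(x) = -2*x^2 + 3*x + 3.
<p,q> = 76/15

Expand the product: p(x)·q(x) = 2*x^5 + x^4 - 13*x^3 - 2*x^2 + 9*x + 3.
∫_{-1}^{1} of each monomial x^k gives [2/(k+1) if k even, 0 if k odd]. Integrating term-by-term (or equivalently evaluating the antiderivative F(x) = x^6/3 + x^5/5 - 13*x^4/4 - 2*x^3/3 + 9*x^2/2 + 3*x at the endpoints):
  F(1) − F(−1) = 247/60 − (-19/20) = 76/15.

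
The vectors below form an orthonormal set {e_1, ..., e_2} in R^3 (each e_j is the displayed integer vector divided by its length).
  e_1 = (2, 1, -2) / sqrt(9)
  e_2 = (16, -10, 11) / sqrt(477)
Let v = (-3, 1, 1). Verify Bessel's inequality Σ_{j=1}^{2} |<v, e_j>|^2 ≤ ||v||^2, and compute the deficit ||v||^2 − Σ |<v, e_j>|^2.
Σ |<v, e_j>|^2 = 534/53; ||v||^2 = 11; deficit = 49/53

Write each e_j = u_j / sqrt(<u_j, u_j>) where u_j is the displayed integer vector. Then <v, e_j> = <v, u_j> / sqrt(<u_j, u_j>), so |<v, e_j>|^2 = <v, u_j>^2 / <u_j, u_j>.
Coefficients: <v, e_1> = -7/sqrt(9), <v, e_2> = -47/sqrt(477).
Square and sum: Σ |<v, e_j>|^2 = 534/53.
Compute ||v||^2 = v·v = 11.
Deficit = 11 − 534/53 = 49/53 ≥ 0, confirming Bessel's inequality. (The deficit equals ||v − Σ <v,e_j> e_j||^2, the squared distance from v to span{e_j}.)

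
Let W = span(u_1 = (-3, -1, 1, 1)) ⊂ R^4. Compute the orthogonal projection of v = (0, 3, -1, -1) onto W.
proj_W(v) = (5/4, 5/12, -5/12, -5/12)

Set up U = [u_1 | ... | u_1] ∈ R^(4×1). The projector onto W = col(U) is P = U (U^T U)^(-1) U^T.
Compute U^T U =
  [12],
and U^T v = (-5).
Solve U^T U · c = U^T v for the coefficients: c = (-5/12). The projection is proj_W(v) = U c.
Check: (v - proj_W(v)) · u_1 = 0  (should be 0).
Result: proj_W(v) = (5/4, 5/12, -5/12, -5/12).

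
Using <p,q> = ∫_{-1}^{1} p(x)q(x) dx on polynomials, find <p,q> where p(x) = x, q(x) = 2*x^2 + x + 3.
<p,q> = 2/3

Expand the product: p(x)·q(x) = 2*x^3 + x^2 + 3*x.
∫_{-1}^{1} of each monomial x^k gives [2/(k+1) if k even, 0 if k odd]. Integrating term-by-term (or equivalently evaluating the antiderivative F(x) = x^4/2 + x^3/3 + 3*x^2/2 at the endpoints):
  F(1) − F(−1) = 7/3 − (5/3) = 2/3.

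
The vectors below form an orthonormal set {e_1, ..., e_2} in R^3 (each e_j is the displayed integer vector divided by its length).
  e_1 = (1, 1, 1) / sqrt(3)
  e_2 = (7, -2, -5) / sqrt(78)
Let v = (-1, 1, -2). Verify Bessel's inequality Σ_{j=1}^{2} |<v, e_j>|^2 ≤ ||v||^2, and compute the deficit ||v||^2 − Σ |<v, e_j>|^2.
Σ |<v, e_j>|^2 = 35/26; ||v||^2 = 6; deficit = 121/26

Write each e_j = u_j / sqrt(<u_j, u_j>) where u_j is the displayed integer vector. Then <v, e_j> = <v, u_j> / sqrt(<u_j, u_j>), so |<v, e_j>|^2 = <v, u_j>^2 / <u_j, u_j>.
Coefficients: <v, e_1> = -2/sqrt(3), <v, e_2> = 1/sqrt(78).
Square and sum: Σ |<v, e_j>|^2 = 35/26.
Compute ||v||^2 = v·v = 6.
Deficit = 6 − 35/26 = 121/26 ≥ 0, confirming Bessel's inequality. (The deficit equals ||v − Σ <v,e_j> e_j||^2, the squared distance from v to span{e_j}.)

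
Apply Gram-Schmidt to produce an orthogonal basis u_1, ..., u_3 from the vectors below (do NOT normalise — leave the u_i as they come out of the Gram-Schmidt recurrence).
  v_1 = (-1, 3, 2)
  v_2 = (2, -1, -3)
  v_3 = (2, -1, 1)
Orthogonal basis:
  u_1 = (-1, 3, 2)
  u_2 = (17/14, 19/14, -10/7)
  u_3 = (28/15, -4/15, 4/3)

Apply the Gram-Schmidt recurrence
  u_1 = v_1
  u_i = v_i − Σ_{j<i} ((v_i · u_j) / (u_j · u_j)) · u_j.

Step by step this gives:
  u_1 = (-1, 3, 2)
  u_2 = (17/14, 19/14, -10/7)
  u_3 = (28/15, -4/15, 4/3)

Orthogonality check:
  u_2 · u_1 = 0 (should be 0)
  u_3 · u_1 = 0 (should be 0)
  u_3 · u_2 = 0 (should be 0)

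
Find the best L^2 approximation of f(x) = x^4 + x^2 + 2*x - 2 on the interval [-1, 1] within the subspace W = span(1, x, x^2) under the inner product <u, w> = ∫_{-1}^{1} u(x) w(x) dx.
g(x) = 13*x^2/7 + 2*x - 73/35

The best approximation g ∈ W is the orthogonal projection of f onto W. Writing g = a_0 + a_1 x + a_2 x^2, the coefficients solve the normal equations G · a = b where
  G_{ij} = <φ_i, φ_j> and b_i = <f, φ_i>, with φ_0 = 1, φ_1 = x, φ_2 = x^2.
G =
  [2, 0, 2/3]
  [0, 2/3, 0]
  [2/3, 0, 2/5],
b = (-44/15, 4/3, -68/105).
Solving gives a_0 = -73/35, a_1 = 2, a_2 = 13/7, so
  g(x) = 13*x^2/7 + 2*x - 73/35.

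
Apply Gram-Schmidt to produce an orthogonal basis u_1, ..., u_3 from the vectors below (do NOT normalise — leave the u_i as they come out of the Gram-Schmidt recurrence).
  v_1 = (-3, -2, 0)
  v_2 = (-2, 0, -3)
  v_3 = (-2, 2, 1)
Orthogonal basis:
  u_1 = (-3, -2, 0)
  u_2 = (-8/13, 12/13, -3)
  u_3 = (-204/133, 306/133, 136/133)

Apply the Gram-Schmidt recurrence
  u_1 = v_1
  u_i = v_i − Σ_{j<i} ((v_i · u_j) / (u_j · u_j)) · u_j.

Step by step this gives:
  u_1 = (-3, -2, 0)
  u_2 = (-8/13, 12/13, -3)
  u_3 = (-204/133, 306/133, 136/133)

Orthogonality check:
  u_2 · u_1 = 0 (should be 0)
  u_3 · u_1 = 0 (should be 0)
  u_3 · u_2 = 0 (should be 0)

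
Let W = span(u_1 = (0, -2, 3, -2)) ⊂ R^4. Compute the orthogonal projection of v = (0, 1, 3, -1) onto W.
proj_W(v) = (0, -18/17, 27/17, -18/17)

Set up U = [u_1 | ... | u_1] ∈ R^(4×1). The projector onto W = col(U) is P = U (U^T U)^(-1) U^T.
Compute U^T U =
  [17],
and U^T v = (9).
Solve U^T U · c = U^T v for the coefficients: c = (9/17). The projection is proj_W(v) = U c.
Check: (v - proj_W(v)) · u_1 = 0  (should be 0).
Result: proj_W(v) = (0, -18/17, 27/17, -18/17).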